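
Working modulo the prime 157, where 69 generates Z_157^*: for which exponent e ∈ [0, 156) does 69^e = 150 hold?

129

Baby-step giant-step with m = ceil(sqrt(156)) = 13.
Baby table (69^j mod 157 for j=0..12):
  0:1  1:69  2:51  3:65  4:89  5:18  6:143  7:133
  8:71  9:32  10:10  11:62  12:39
Giant step factor: 69^(-13) ≡ 50 (mod 157).
Scan 150·50^i mod 157 for i = 0, 1, …:
  i=0: 150   i=1: 121   i=2: 84   i=3: 118
  i=4: 91   i=5: 154   i=6: 7   i=7: 36
  i=8: 73   i=9: 39
Match at i=9, j=12: e = 9·13 + 12 = 129.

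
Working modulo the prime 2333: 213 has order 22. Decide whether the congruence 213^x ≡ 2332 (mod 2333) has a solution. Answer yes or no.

yes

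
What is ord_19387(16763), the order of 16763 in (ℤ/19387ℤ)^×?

The order of 16763 must divide p − 1 = 19386 = 2 · 3^3 · 359.
Divisors: 1, 2, 3, 6, 9, 18, 27, 54, 359, 718, 1077, 2154, 3231, 6462, 9693, 19386.
Check each in increasing order: 16763^1 ≡ 16763;  16763^2 ≡ 2991;  16763^3 ≡ 3351;  16763^6 ≡ 4128;  16763^9 ≡ 9997;  16763^18 ≡ 24;  16763^27 ≡ 7284;  16763^54 ≡ 13824;  16763^359 ≡ 1413;  16763^718 ≡ 19095;  16763^1077 ≡ 13918;  16763^2154 ≡ 15207;  16763^3231 ≡ 3147;  16763^6462 ≡ 16239;  16763^9693 ≡ 1.
Smallest exponent giving 1 is 9693.

9693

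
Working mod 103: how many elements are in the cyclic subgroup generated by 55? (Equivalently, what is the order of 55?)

The order of 55 must divide p − 1 = 102 = 2 · 3 · 17.
Divisors: 1, 2, 3, 6, 17, 34, 51, 102.
Check each in increasing order: 55^1 ≡ 55;  55^2 ≡ 38;  55^3 ≡ 30;  55^6 ≡ 76;  55^17 ≡ 56;  55^34 ≡ 46;  55^51 ≡ 1.
Smallest exponent giving 1 is 51.

51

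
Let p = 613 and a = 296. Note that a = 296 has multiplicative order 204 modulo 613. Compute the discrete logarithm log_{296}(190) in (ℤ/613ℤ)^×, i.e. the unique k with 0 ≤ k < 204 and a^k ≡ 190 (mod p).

Baby-step giant-step with m = ceil(sqrt(204)) = 15.
Baby table (296^j mod 613 for j=0..14):
  0:1  1:296  2:570  3:145  4:10  5:508  6:183  7:224
  8:100  9:176  10:604  11:401  12:387  13:534  14:523
Giant step factor: 296^(-15) ≡ 589 (mod 613).
Scan 190·589^i mod 613 for i = 0, 1, …:
  i=0: 190   i=1: 344   i=2: 326   i=3: 145
Match at i=3, j=3: k = 3·15 + 3 = 48.

48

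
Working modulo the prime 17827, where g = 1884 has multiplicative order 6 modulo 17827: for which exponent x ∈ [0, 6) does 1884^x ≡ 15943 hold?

4

Successive powers of 1884 modulo 17827:
  1884^0=1  1884^1=1884  1884^2=1883  1884^3=17826  1884^4=15943
So 1884^4 ≡ 15943 (mod 17827), giving x = 4.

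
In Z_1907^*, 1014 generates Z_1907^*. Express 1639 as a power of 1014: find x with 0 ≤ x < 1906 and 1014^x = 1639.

Baby-step giant-step with m = ceil(sqrt(1906)) = 44.
Baby table (1014^j mod 1907 for j=0..43):
  0:1  1:1014  2:323  3:1425  4:1351  5:688  6:1577  7:1012
  8:202  9:779  10:408  11:1800  12:201  13:1672  14:85  15:375
  16:757  17:984  18:415  19:1270  20:555  21:205  22:7  23:1377
  24:354  25:440  26:1829  27:1002  28:1504  29:1363  30:1414  31:1639
  32:949  33:1158  34:1407  35:262  36:595  37:718  38:1485  39:1167
  40:998  41:1262  42:71  43:1435
Giant step factor: 1014^(-44) ≡ 1440 (mod 1907).
Scan 1639·1440^i mod 1907 for i = 0, 1, …:
  i=0: 1639
Match at i=0, j=31: x = 0·44 + 31 = 31.

31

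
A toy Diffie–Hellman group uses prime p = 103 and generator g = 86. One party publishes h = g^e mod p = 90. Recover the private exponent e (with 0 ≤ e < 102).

Baby-step giant-step with m = ceil(sqrt(102)) = 11.
Baby table (86^j mod 103 for j=0..10):
  0:1  1:86  2:83  3:31  4:91  5:101  6:34  7:40
  8:41  9:24  10:4
Giant step factor: 86^(-11) ≡ 53 (mod 103).
Scan 90·53^i mod 103 for i = 0, 1, …:
  i=0: 90   i=1: 32   i=2: 48   i=3: 72
  i=4: 5   i=5: 59   i=6: 37   i=7: 4
Match at i=7, j=10: e = 7·11 + 10 = 87.

87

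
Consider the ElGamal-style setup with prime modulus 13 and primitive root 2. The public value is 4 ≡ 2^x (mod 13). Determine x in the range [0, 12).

Successive powers of 2 modulo 13:
  2^0=1  2^1=2  2^2=4
So 2^2 ≡ 4 (mod 13), giving x = 2.

2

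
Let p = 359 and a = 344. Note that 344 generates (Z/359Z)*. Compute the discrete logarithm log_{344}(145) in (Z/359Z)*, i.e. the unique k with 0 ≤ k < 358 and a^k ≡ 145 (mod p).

211

Baby-step giant-step with m = ceil(sqrt(358)) = 19.
Baby table (344^j mod 359 for j=0..18):
  0:1  1:344  2:225  3:215  4:6  5:269  6:273  7:213
  8:36  9:178  10:202  11:201  12:216  13:350  14:135  15:129
  16:219  17:305  18:92
Giant step factor: 344^(-19) ≡ 109 (mod 359).
Scan 145·109^i mod 359 for i = 0, 1, …:
  i=0: 145   i=1: 9   i=2: 263   i=3: 306
  i=4: 326   i=5: 352   i=6: 314   i=7: 121
  i=8: 265   i=9: 165   i=10: 35   i=11: 225
Match at i=11, j=2: k = 11·19 + 2 = 211.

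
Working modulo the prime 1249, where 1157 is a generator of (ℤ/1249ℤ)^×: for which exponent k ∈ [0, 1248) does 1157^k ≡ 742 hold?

Baby-step giant-step with m = ceil(sqrt(1248)) = 36.
Baby table (1157^j mod 1249 for j=0..35):
  0:1  1:1157  2:970  3:688  4:403  5:394  6:1222  7:1235
  8:39  9:159  10:360  11:603  12:729  13:378  14:196  15:703
  16:272  17:1205  18:301  19:1035  20:953  21:1003  22:150  23:1188
  24:616  25:782  26:498  27:397  28:946  29:398  30:854  31:119
  32:293  33:522  34:687  35:495
Giant step factor: 1157^(-36) ≡ 1043 (mod 1249).
Scan 742·1043^i mod 1249 for i = 0, 1, …:
  i=0: 742   i=1: 775   i=2: 222   i=3: 481
  i=4: 834   i=5: 558   i=6: 1209   i=7: 746
  i=8: 1200   i=9: 102   i=10: 221   i=11: 687
Match at i=11, j=34: k = 11·36 + 34 = 430.

430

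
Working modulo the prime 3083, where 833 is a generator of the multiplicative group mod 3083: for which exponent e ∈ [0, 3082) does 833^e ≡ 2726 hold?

952

Baby-step giant-step with m = ceil(sqrt(3082)) = 56.
Baby table (833^j mod 3083 for j=0..55):
  0:1  1:833  2:214  3:2531  4:2634  5:2109  6:2570  7:1208
  8:1206  9:2623  10:2195  11:216  12:1114  13:3062  14:1005  15:1672
  16:2343  17:180  18:1956  19:1524  20:2379  21:2421  22:411  23:150
  24:1630  25:1270  26:441  27:476  28:1884  29:125  30:2386  31:2086
  32:1909  33:2452  34:1570  35:618  36:3016  37:2766  38:1077  39:3071
  40:2336  41:515  42:458  43:2305  44:2439  45:3073  46:919  47:943
  48:2437  49:1407  50:491  51:2047  52:252  53:272  54:1517  55:2714
Giant step factor: 833^(-56) ≡ 324 (mod 3083).
Scan 2726·324^i mod 3083 for i = 0, 1, …:
  i=0: 2726   i=1: 1486   i=2: 516   i=3: 702
  i=4: 2389   i=5: 203   i=6: 1029   i=7: 432
  i=8: 1233   i=9: 1785     …   i=16: 923
  i=17: 1
Match at i=17, j=0: e = 17·56 + 0 = 952.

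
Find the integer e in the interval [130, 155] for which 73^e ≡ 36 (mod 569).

130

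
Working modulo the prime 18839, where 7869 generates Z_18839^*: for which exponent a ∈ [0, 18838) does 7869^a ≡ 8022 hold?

9962

Baby-step giant-step with m = ceil(sqrt(18838)) = 138.
Baby table (7869^j mod 18839 for j=0..137):
  0:1  1:7869  2:16207  3:11692  4:13511  5:9582  6:7080  7:5597
  8:16050  9:794  10:12277  11:1321  12:14660  13:8343  14:15991  15:7498
  16:16853  17:8536  18:8749  19:8175  20:12729  21:16377  22:11853  23:18207
  24:288  25:5592  26:14383  27:13954  28:10334  29:9122  30:4428  31:10621
  32:6845  33:2604  34:12883  35:3668  36:2144  37:10231  38:8692  39:11778
  40:12041  41:9298  42:14125  43:18364  44:11186  45:6826  46:3805  47:6374
  48:7588  49:9181  50:16563  51:6045  52:18469  53:8515  54:13051  55:6930
  56:12104  57:15231  58:17860  59:1400  60:14624  61:7644  62:16548  63:1044
  64:1432  65:2686  66:17615  67:13912  68:99  69:6632  70:3178  71:8329
  72:20  73:6668  74:3877  75:7772  76:6474  77:3250  78:9727  79:17745
  80:737  81:15880  82:633  83:7581  84:10615  85:16148  86:18396  87:18087
  88:16797  89:1169  90:5429  91:12788  92:9673  93:7277  94:10992  95:6199
  96:5760  97:17645  98:5075  99:15334  100:18290  101:12889  102:13204  103:5191
  104:5027  105:14402  106:12753  107:16843  108:5202  109:16230  110:4289  111:9492
  112:14752  113:16409  114:18754  115:9339  116:16491  117:4647  118:744  119:14446
  120:1048  121:14069  122:10997  123:7866  124:11439  125:749  126:16113  127:6727
  128:16012  129:3196  130:18098  131:9161  132:9895  133:2168  134:10697  135:2041
  136:9801  137:16042
Giant step factor: 7869^(-138) ≡ 13205 (mod 18839).
Scan 8022·13205^i mod 18839 for i = 0, 1, …:
  i=0: 8022   i=1: 17652   i=2: 18552   i=3: 15643
  i=4: 15019   i=5: 7742   i=6: 12696   i=7: 2419
  i=8: 10790   i=9: 2593     …   i=71: 5070
  i=72: 14383
Match at i=72, j=26: a = 72·138 + 26 = 9962.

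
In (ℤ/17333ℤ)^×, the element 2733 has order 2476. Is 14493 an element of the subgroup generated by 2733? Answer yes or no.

14493 ∈ ⟨2733⟩ iff 14493^2476 ≡ 1 (mod 17333), since |⟨2733⟩| = 2476.
14493^2476 mod 17333 = 1.
Since 1 = 1, 14493 lies in the subgroup.

yes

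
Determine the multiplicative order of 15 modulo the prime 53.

The order of 15 must divide p − 1 = 52 = 2^2 · 13.
Divisors: 1, 2, 4, 13, 26, 52.
Check each in increasing order: 15^1 ≡ 15;  15^2 ≡ 13;  15^4 ≡ 10;  15^13 ≡ 1.
Smallest exponent giving 1 is 13.

13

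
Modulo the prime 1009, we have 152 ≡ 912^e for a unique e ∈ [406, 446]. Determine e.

429

Compute 912^406 mod 1009 = 449, then multiply by 912 repeatedly:
  912^406=449  912^407=843  912^408=967  912^409=38  912^410=350
  912^411=356  912^412=783  912^413=733  912^414=538  912^415=282
  912^416=898  912^417=677  912^418=925  912^419=76  912^420=700
  912^421=712  912^422=557  912^423=457  912^424=67  912^425=564
  912^426=787  912^427=345  912^428=841  912^429=152
Found 152 at exponent 429.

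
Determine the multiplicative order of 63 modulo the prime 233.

The order of 63 must divide p − 1 = 232 = 2^3 · 29.
Divisors: 1, 2, 4, 8, 29, 58, 116, 232.
Check each in increasing order: 63^1 ≡ 63;  63^2 ≡ 8;  63^4 ≡ 64;  63^8 ≡ 135;  63^29 ≡ 1.
Smallest exponent giving 1 is 29.

29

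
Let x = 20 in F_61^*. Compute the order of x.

5

The order of 20 must divide p − 1 = 60 = 2^2 · 3 · 5.
Divisors: 1, 2, 3, 4, 5, 6, 10, 12, 15, 20, 30, 60.
Check each in increasing order: 20^1 ≡ 20;  20^2 ≡ 34;  20^3 ≡ 9;  20^4 ≡ 58;  20^5 ≡ 1.
Smallest exponent giving 1 is 5.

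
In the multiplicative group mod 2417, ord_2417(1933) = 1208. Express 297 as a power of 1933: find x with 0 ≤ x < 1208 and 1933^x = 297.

Baby-step giant-step with m = ceil(sqrt(1208)) = 35.
Baby table (1933^j mod 2417 for j=0..34):
  0:1  1:1933  2:2224  3:1566  4:994  5:2304  6:1518  7:56
  8:1900  9:1277  10:684  11:73  12:923  13:413  14:719  15:52
  16:1419  17:2049  18:1671  19:931  20:1375  21:1592  22:495  23:2120
  24:1145  25:1730  26:1379  27:2073  28:2140  29:1133  30:287  31:1278
  32:200  33:2297  34:72
Giant step factor: 1933^(-35) ≡ 414 (mod 2417).
Scan 297·414^i mod 2417 for i = 0, 1, …:
  i=0: 297   i=1: 2108   i=2: 175   i=3: 2357
  i=4: 1747   i=5: 575   i=6: 1184   i=7: 1942
  i=8: 1544   i=9: 1128     …   i=16: 1028
  i=17: 200
Match at i=17, j=32: x = 17·35 + 32 = 627.

627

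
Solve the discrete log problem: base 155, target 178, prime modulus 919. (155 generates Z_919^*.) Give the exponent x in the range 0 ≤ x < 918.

Baby-step giant-step with m = ceil(sqrt(918)) = 31.
Baby table (155^j mod 919 for j=0..30):
  0:1  1:155  2:131  3:87  4:619  5:369  6:217  7:551
  8:857  9:499  10:149  11:120  12:220  13:97  14:331  15:760
  16:168  17:308  18:871  19:831  20:145  21:419  22:615  23:668
  24:612  25:203  26:219  27:861  28:200  29:673  30:468
Giant step factor: 155^(-31) ≡ 693 (mod 919).
Scan 178·693^i mod 919 for i = 0, 1, …:
  i=0: 178   i=1: 208   i=2: 780   i=3: 168
Match at i=3, j=16: x = 3·31 + 16 = 109.

109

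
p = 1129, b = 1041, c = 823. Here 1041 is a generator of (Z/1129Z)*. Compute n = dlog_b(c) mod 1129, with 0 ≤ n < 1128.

281

Baby-step giant-step with m = ceil(sqrt(1128)) = 34.
Baby table (1041^j mod 1129 for j=0..33):
  0:1  1:1041  2:970  3:444  4:443  5:531  6:690  7:246
  8:932  9:401  10:840  11:594  12:791  13:390  14:679  15:85
  16:423  17:33  18:483  19:398  20:1104  21:1071  22:588  23:190
  24:215  25:273  26:814  27:624  28:409  29:136  30:451  31:956
  32:547  33:411
Giant step factor: 1041^(-34) ≡ 254 (mod 1129).
Scan 823·254^i mod 1129 for i = 0, 1, …:
  i=0: 823   i=1: 177   i=2: 927   i=3: 626
  i=4: 944   i=5: 428   i=6: 328   i=7: 895
  i=8: 401
Match at i=8, j=9: n = 8·34 + 9 = 281.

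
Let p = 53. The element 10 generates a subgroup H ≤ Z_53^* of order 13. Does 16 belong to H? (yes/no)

yes

16 ∈ ⟨10⟩ iff 16^13 ≡ 1 (mod 53), since |⟨10⟩| = 13.
16^13 mod 53 = 1.
Since 1 = 1, 16 lies in the subgroup.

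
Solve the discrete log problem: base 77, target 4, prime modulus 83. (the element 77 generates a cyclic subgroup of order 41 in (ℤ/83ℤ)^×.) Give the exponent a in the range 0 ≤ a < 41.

Successive powers of 77 modulo 83:
  77^0=1  77^1=77  77^2=36  77^3=33  77^4=51  77^5=26
  77^6=10  77^7=23  77^8=28  77^9=81  77^10=12  77^11=11
  77^12=17  77^13=64  77^14=31  77^15=63  77^16=37  77^17=27
  77^18=4
So 77^18 ≡ 4 (mod 83), giving a = 18.

18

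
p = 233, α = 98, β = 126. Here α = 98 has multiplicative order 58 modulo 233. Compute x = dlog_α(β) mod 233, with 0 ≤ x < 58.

Successive powers of 98 modulo 233:
  98^0=1  98^1=98  98^2=51  98^3=105  98^4=38  98^5=229
  98^6=74  98^7=29  98^8=46  98^9=81  98^10=16  98^11=170
  98^12=117  98^13=49  98^14=142  98^15=169  98^16=19  98^17=231
  98^18=37  98^19=131  98^20=23  98^21=157  98^22=8  98^23=85
  98^24=175  98^25=141  98^26=71  98^27=201  98^28=126
So 98^28 ≡ 126 (mod 233), giving x = 28.

28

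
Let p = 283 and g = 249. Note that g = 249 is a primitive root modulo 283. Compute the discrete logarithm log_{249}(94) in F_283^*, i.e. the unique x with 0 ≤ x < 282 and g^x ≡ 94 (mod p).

82

Baby-step giant-step with m = ceil(sqrt(282)) = 17.
Baby table (249^j mod 283 for j=0..16):
  0:1  1:249  2:24  3:33  4:10  5:226  6:240  7:47
  8:100  9:279  10:136  11:187  12:151  13:243  14:228  15:172
  16:95
Giant step factor: 249^(-17) ≡ 104 (mod 283).
Scan 94·104^i mod 283 for i = 0, 1, …:
  i=0: 94   i=1: 154   i=2: 168   i=3: 209
  i=4: 228
Match at i=4, j=14: x = 4·17 + 14 = 82.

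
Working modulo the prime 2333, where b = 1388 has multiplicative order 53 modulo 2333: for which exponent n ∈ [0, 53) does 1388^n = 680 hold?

28

Baby-step giant-step with m = ceil(sqrt(53)) = 8.
Baby table (1388^j mod 2333 for j=0..7):
  0:1  1:1388  2:1819  3:466  4:567  5:775  6:187  7:593
Giant step factor: 1388^(-8) ≡ 2042 (mod 2333).
Scan 680·2042^i mod 2333 for i = 0, 1, …:
  i=0: 680   i=1: 425   i=2: 2307   i=3: 567
Match at i=3, j=4: n = 3·8 + 4 = 28.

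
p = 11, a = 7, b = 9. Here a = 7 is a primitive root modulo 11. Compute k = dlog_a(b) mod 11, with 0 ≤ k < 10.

8

Successive powers of 7 modulo 11:
  7^0=1  7^1=7  7^2=5  7^3=2  7^4=3  7^5=10
  7^6=4  7^7=6  7^8=9
So 7^8 ≡ 9 (mod 11), giving k = 8.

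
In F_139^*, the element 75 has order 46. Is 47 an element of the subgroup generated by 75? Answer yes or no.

no

47 ∈ ⟨75⟩ iff 47^46 ≡ 1 (mod 139), since |⟨75⟩| = 46.
47^46 mod 139 = 42.
Since 42 ≠ 1, 47 does not lie in the subgroup.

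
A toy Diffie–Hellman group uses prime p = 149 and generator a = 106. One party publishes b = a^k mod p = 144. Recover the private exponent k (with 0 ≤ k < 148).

Baby-step giant-step with m = ceil(sqrt(148)) = 13.
Baby table (106^j mod 149 for j=0..12):
  0:1  1:106  2:61  3:59  4:145  5:23  6:54  7:62
  8:16  9:57  10:82  11:50  12:85
Giant step factor: 106^(-13) ≡ 66 (mod 149).
Scan 144·66^i mod 149 for i = 0, 1, …:
  i=0: 144   i=1: 117   i=2: 123   i=3: 72
  i=4: 133   i=5: 136   i=6: 36   i=7: 141
  i=8: 68   i=9: 18   i=10: 145
Match at i=10, j=4: k = 10·13 + 4 = 134.

134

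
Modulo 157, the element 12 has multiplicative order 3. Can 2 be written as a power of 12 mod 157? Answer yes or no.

2 ∈ ⟨12⟩ iff 2^3 ≡ 1 (mod 157), since |⟨12⟩| = 3.
2^3 mod 157 = 8.
Since 8 ≠ 1, 2 does not lie in the subgroup.

no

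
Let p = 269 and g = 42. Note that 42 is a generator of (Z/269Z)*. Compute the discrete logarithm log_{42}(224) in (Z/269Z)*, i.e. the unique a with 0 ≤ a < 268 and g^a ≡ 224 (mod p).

Baby-step giant-step with m = ceil(sqrt(268)) = 17.
Baby table (42^j mod 269 for j=0..16):
  0:1  1:42  2:150  3:113  4:173  5:3  6:126  7:181
  8:70  9:250  10:9  11:109  12:5  13:210  14:212  15:27
  16:58
Giant step factor: 42^(-17) ≡ 18 (mod 269).
Scan 224·18^i mod 269 for i = 0, 1, …:
  i=0: 224   i=1: 266   i=2: 215   i=3: 104
  i=4: 258   i=5: 71   i=6: 202   i=7: 139
  i=8: 81   i=9: 113
Match at i=9, j=3: a = 9·17 + 3 = 156.

156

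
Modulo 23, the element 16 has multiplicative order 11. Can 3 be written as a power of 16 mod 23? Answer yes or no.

yes

3 ∈ ⟨16⟩ iff 3^11 ≡ 1 (mod 23), since |⟨16⟩| = 11.
3^11 mod 23 = 1.
Since 1 = 1, 3 lies in the subgroup.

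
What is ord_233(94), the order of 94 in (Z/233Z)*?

232

The order of 94 must divide p − 1 = 232 = 2^3 · 29.
Divisors: 1, 2, 4, 8, 29, 58, 116, 232.
Check each in increasing order: 94^1 ≡ 94;  94^2 ≡ 215;  94^4 ≡ 91;  94^8 ≡ 126;  94^29 ≡ 136;  94^58 ≡ 89;  94^116 ≡ 232;  94^232 ≡ 1.
Smallest exponent giving 1 is 232.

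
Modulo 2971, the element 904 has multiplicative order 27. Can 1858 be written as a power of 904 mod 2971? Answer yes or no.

1858 ∈ ⟨904⟩ iff 1858^27 ≡ 1 (mod 2971), since |⟨904⟩| = 27.
1858^27 mod 2971 = 2048.
Since 2048 ≠ 1, 1858 does not lie in the subgroup.

no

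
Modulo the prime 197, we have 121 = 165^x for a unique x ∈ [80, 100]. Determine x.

Compute 165^80 mod 197 = 59, then multiply by 165 repeatedly:
  165^80=59  165^81=82  165^82=134  165^83=46  165^84=104
  165^85=21  165^86=116  165^87=31  165^88=190  165^89=27
  165^90=121
Found 121 at exponent 90.

90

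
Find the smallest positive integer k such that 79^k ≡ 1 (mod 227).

The order of 79 must divide p − 1 = 226 = 2 · 113.
Divisors: 1, 2, 113, 226.
Check each in increasing order: 79^1 ≡ 79;  79^2 ≡ 112;  79^113 ≡ 1.
Smallest exponent giving 1 is 113.

113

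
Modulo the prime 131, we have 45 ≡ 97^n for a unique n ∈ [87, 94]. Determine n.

90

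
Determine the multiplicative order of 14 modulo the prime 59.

58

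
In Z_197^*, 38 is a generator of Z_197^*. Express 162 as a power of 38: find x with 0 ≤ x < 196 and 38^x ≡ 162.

11

Baby-step giant-step with m = ceil(sqrt(196)) = 14.
Baby table (38^j mod 197 for j=0..13):
  0:1  1:38  2:65  3:106  4:88  5:192  6:7  7:69
  8:61  9:151  10:25  11:162  12:49  13:89
Giant step factor: 38^(-14) ≡ 6 (mod 197).
Scan 162·6^i mod 197 for i = 0, 1, …:
  i=0: 162
Match at i=0, j=11: x = 0·14 + 11 = 11.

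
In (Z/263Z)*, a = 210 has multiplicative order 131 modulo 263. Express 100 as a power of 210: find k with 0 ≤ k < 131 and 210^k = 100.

115

Baby-step giant-step with m = ceil(sqrt(131)) = 12.
Baby table (210^j mod 263 for j=0..11):
  0:1  1:210  2:179  3:244  4:218  5:18  6:98  7:66
  8:184  9:242  10:61  11:186
Giant step factor: 210^(-12) ≡ 234 (mod 263).
Scan 100·234^i mod 263 for i = 0, 1, …:
  i=0: 100   i=1: 256   i=2: 203   i=3: 162
  i=4: 36   i=5: 8   i=6: 31   i=7: 153
  i=8: 34   i=9: 66
Match at i=9, j=7: k = 9·12 + 7 = 115.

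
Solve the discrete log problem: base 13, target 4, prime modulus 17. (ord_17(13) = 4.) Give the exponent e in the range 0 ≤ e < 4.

3

Successive powers of 13 modulo 17:
  13^0=1  13^1=13  13^2=16  13^3=4
So 13^3 ≡ 4 (mod 17), giving e = 3.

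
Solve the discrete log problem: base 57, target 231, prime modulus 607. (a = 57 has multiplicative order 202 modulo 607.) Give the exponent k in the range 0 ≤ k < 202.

17

Successive powers of 57 modulo 607:
  57^0=1  57^1=57  57^2=214  57^3=58  57^4=271  57^5=272
  57^6=329  57^7=543  57^8=601  57^9=265  57^10=537  57^11=259
  57^12=195  57^13=189  57^14=454  57^15=384  57^16=36  57^17=231
So 57^17 ≡ 231 (mod 607), giving k = 17.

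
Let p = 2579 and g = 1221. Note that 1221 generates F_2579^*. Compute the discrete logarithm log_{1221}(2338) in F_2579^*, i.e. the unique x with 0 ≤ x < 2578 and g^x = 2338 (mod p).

Baby-step giant-step with m = ceil(sqrt(2578)) = 51.
Baby table (1221^j mod 2579 for j=0..50):
  0:1  1:1221  2:179  3:1923  4:1093  5:1210  6:2222  7:2533
  8:572  9:2082  10:1807  11:1302  12:1078  13:948  14:2116  15:2057
  16:2230  17:1985  18:2004  19:1992  20:235  21:666  22:801  23:580
  24:1534  25:660  26:1212  27:2085  28:312  29:1839  30:1689  31:1648
  32:588  33:986  34:2092  35:1122  36:513  37:2255  38:1562  39:1321
  40:1066  41:1770  42:2547  43:2192  44:2009  45:360  46:1130  47:2544
  48:1108  49:1472  50:2328
Giant step factor: 1221^(-51) ≡ 6 (mod 2579).
Scan 2338·6^i mod 2579 for i = 0, 1, …:
  i=0: 2338   i=1: 1133   i=2: 1640   i=3: 2103
  i=4: 2302   i=5: 917   i=6: 344   i=7: 2064
  i=8: 2068   i=9: 2092
Match at i=9, j=34: x = 9·51 + 34 = 493.

493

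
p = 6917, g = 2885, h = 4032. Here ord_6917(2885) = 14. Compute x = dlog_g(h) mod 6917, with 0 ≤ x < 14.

8

Successive powers of 2885 modulo 6917:
  2885^0=1  2885^1=2885  2885^2=2074  2885^3=285  2885^4=6019  2885^5=3145
  2885^6=5138  2885^7=6916  2885^8=4032
So 2885^8 ≡ 4032 (mod 6917), giving x = 8.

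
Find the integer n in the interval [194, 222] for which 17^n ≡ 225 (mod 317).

208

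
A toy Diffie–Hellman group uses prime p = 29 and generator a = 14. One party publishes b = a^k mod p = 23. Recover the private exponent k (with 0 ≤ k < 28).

8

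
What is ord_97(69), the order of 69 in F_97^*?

The order of 69 must divide p − 1 = 96 = 2^5 · 3.
Divisors: 1, 2, 3, 4, 6, 8, 12, 16, 24, 32, 48, 96.
Check each in increasing order: 69^1 ≡ 69;  69^2 ≡ 8;  69^3 ≡ 67;  69^4 ≡ 64;  69^6 ≡ 27;  69^8 ≡ 22;  69^12 ≡ 50;  69^16 ≡ 96;  69^24 ≡ 75;  69^32 ≡ 1.
Smallest exponent giving 1 is 32.

32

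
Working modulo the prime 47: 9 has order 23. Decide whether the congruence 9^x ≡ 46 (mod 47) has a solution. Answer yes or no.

46 ∈ ⟨9⟩ iff 46^23 ≡ 1 (mod 47), since |⟨9⟩| = 23.
46^23 mod 47 = 46.
Since 46 ≠ 1, 46 does not lie in the subgroup.

no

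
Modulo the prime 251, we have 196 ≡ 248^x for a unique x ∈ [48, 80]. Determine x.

76

Compute 248^48 mod 251 = 108, then multiply by 248 repeatedly:
  248^48=108  248^49=178  248^50=219  248^51=96  248^52=214
  248^53=111  248^54=169  248^55=246  248^56=15  248^57=206
  248^58=135  248^59=97  248^60=211  248^61=120  248^62=142
  248^63=76  248^64=23  248^65=182  248^66=207  248^67=132
  248^68=106  248^69=184  248^70=201  248^71=150  248^72=52
  248^73=95  248^74=217  248^75=102  248^76=196
Found 196 at exponent 76.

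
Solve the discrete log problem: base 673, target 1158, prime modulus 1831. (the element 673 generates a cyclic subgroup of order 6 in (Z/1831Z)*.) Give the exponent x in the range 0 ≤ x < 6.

Successive powers of 673 modulo 1831:
  673^0=1  673^1=673  673^2=672  673^3=1830  673^4=1158
So 673^4 ≡ 1158 (mod 1831), giving x = 4.

4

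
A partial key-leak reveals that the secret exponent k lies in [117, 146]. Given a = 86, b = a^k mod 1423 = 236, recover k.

119

Compute 86^117 mod 1423 = 725, then multiply by 86 repeatedly:
  86^117=725  86^118=1161  86^119=236
Found 236 at exponent 119.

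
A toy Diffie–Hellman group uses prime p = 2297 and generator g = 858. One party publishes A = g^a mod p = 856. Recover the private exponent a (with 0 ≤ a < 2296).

71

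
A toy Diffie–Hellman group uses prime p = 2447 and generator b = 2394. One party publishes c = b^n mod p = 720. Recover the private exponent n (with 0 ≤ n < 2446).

2381

Baby-step giant-step with m = ceil(sqrt(2446)) = 50.
Baby table (2394^j mod 2447 for j=0..49):
  0:1  1:2394  2:362  3:390  4:1353  5:1701  6:386  7:1565
  8:253  9:1273  10:1047  11:790  12:2176  13:2128  14:2225  15:1978
  16:387  17:1512  18:615  19:1663  20:2400  21:44  22:115  23:1246
  24:31  25:804  26:1434  27:2302  28:344  29:1344  30:2178  31:2022
  32:502  33:311  34:646  35:20  36:1387  37:2346  38:459  39:143
  40:2209  41:379  42:1936  43:166  44:990  45:1364  46:1118  47:1921
  48:961  49:454
Giant step factor: 2394^(-50) ≡ 6 (mod 2447).
Scan 720·6^i mod 2447 for i = 0, 1, …:
  i=0: 720   i=1: 1873   i=2: 1450   i=3: 1359
  i=4: 813   i=5: 2431   i=6: 2351   i=7: 1871
  i=8: 1438   i=9: 1287     …   i=46: 337
  i=47: 2022
Match at i=47, j=31: n = 47·50 + 31 = 2381.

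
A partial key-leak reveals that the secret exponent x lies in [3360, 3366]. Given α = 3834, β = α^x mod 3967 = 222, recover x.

3360

Compute 3834^3360 mod 3967 = 222, then multiply by 3834 repeatedly:
  3834^3360=222
Found 222 at exponent 3360.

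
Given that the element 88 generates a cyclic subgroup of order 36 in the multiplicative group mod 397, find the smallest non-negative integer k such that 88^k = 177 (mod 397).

21

Successive powers of 88 modulo 397:
  88^0=1  88^1=88  88^2=201  88^3=220  88^4=304  88^5=153
  88^6=363  88^7=184  88^8=312  88^9=63  88^10=383  88^11=356
  88^12=362  88^13=96  88^14=111  88^15=240  88^16=79  88^17=203
  88^18=396  88^19=309  88^20=196  88^21=177
So 88^21 ≡ 177 (mod 397), giving k = 21.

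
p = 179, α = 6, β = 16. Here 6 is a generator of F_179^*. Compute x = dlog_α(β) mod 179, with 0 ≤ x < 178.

Baby-step giant-step with m = ceil(sqrt(178)) = 14.
Baby table (6^j mod 179 for j=0..13):
  0:1  1:6  2:36  3:37  4:43  5:79  6:116  7:159
  8:59  9:175  10:155  11:35  12:31  13:7
Giant step factor: 6^(-14) ≡ 81 (mod 179).
Scan 16·81^i mod 179 for i = 0, 1, …:
  i=0: 16   i=1: 43
Match at i=1, j=4: x = 1·14 + 4 = 18.

18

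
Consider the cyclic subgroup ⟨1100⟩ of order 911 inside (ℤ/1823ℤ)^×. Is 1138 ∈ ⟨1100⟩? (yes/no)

no

1138 ∈ ⟨1100⟩ iff 1138^911 ≡ 1 (mod 1823), since |⟨1100⟩| = 911.
1138^911 mod 1823 = 1822.
Since 1822 ≠ 1, 1138 does not lie in the subgroup.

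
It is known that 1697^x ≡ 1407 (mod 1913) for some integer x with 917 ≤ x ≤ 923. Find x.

921

Compute 1697^917 mod 1913 = 574, then multiply by 1697 repeatedly:
  1697^917=574  1697^918=361  1697^919=457  1697^920=764  1697^921=1407
Found 1407 at exponent 921.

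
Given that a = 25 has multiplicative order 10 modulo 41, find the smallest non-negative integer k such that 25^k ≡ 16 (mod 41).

6

Successive powers of 25 modulo 41:
  25^0=1  25^1=25  25^2=10  25^3=4  25^4=18  25^5=40
  25^6=16
So 25^6 ≡ 16 (mod 41), giving k = 6.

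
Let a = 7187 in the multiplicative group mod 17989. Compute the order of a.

8994

The order of 7187 must divide p − 1 = 17988 = 2^2 · 3 · 1499.
Divisors: 1, 2, 3, 4, 6, 12, 1499, 2998, 4497, 5996, 8994, 17988.
Check each in increasing order: 7187^1 ≡ 7187;  7187^2 ≡ 6550;  7187^3 ≡ 15626;  7187^4 ≡ 16724;  7187^6 ≡ 7179;  7187^12 ≡ 17545;  7187^1499 ≡ 6290;  7187^2998 ≡ 6289;  7187^4497 ≡ 17988;  7187^5996 ≡ 11699;  7187^8994 ≡ 1.
Smallest exponent giving 1 is 8994.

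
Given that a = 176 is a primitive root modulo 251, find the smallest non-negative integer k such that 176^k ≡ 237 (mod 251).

158

Baby-step giant-step with m = ceil(sqrt(250)) = 16.
Baby table (176^j mod 251 for j=0..15):
  0:1  1:176  2:103  3:56  4:67  5:246  6:124  7:238
  8:222  9:167  10:25  11:133  12:65  13:145  14:169  15:126
Giant step factor: 176^(-16) ≡ 174 (mod 251).
Scan 237·174^i mod 251 for i = 0, 1, …:
  i=0: 237   i=1: 74   i=2: 75   i=3: 249
  i=4: 154   i=5: 190   i=6: 179   i=7: 22
  i=8: 63   i=9: 169
Match at i=9, j=14: k = 9·16 + 14 = 158.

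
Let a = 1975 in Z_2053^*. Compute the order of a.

2052

The order of 1975 must divide p − 1 = 2052 = 2^2 · 3^3 · 19.
Divisors: 1, 2, 3, 4, 6, 9, 12, 18, 19, 27, 36, 38, 54, 57, 76, 108, 114, 171, 228, 342, 513, 684, 1026, 2052.
Check each in increasing order: 1975^1 ≡ 1975;  1975^2 ≡ 1978;  1975^3 ≡ 1744;  1975^4 ≡ 1519;  1975^6 ≡ 1043;  1975^9 ≡ 34;  1975^12 ≡ 1812;  1975^18 ≡ 1156;  1975^19 ≡ 164;  1975^27 ≡ 297;  1975^36 ≡ 1886;  1975^38 ≡ 207;  1975^54 ≡ 1983;  1975^57 ≡ 1100;  1975^76 ≡ 1789;  1975^108 ≡ 794;  1975^114 ≡ 783;  1975^171 ≡ 1093;  1975^228 ≡ 1295;  1975^342 ≡ 1856;  1975^513 ≡ 244;  1975^684 ≡ 1855;  1975^1026 ≡ 2052;  1975^2052 ≡ 1.
Smallest exponent giving 1 is 2052.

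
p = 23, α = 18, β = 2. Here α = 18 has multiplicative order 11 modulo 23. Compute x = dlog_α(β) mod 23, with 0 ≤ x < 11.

2

Successive powers of 18 modulo 23:
  18^0=1  18^1=18  18^2=2
So 18^2 ≡ 2 (mod 23), giving x = 2.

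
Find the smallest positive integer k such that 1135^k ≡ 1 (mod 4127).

The order of 1135 must divide p − 1 = 4126 = 2 · 2063.
Divisors: 1, 2, 2063, 4126.
Check each in increasing order: 1135^1 ≡ 1135;  1135^2 ≡ 601;  1135^2063 ≡ 4126;  1135^4126 ≡ 1.
Smallest exponent giving 1 is 4126.

4126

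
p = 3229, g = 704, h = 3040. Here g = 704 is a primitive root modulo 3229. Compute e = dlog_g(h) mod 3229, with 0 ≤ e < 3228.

2918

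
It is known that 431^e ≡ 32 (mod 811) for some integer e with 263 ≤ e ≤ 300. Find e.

285

Compute 431^263 mod 811 = 277, then multiply by 431 repeatedly:
  431^263=277  431^264=170  431^265=280  431^266=652  431^267=406
  431^268=621  431^269=21  431^270=130  431^271=71  431^272=594
  431^273=549  431^274=618  431^275=350  431^276=4  431^277=102
  431^278=168  431^279=229  431^280=568  431^281=697  431^282=337
  431^283=78  431^284=367  431^285=32
Found 32 at exponent 285.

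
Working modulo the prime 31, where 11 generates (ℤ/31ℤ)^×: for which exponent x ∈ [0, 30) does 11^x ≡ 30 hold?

Successive powers of 11 modulo 31:
  11^0=1  11^1=11  11^2=28  11^3=29  11^4=9  11^5=6
  11^6=4  11^7=13  11^8=19  11^9=23  11^10=5  11^11=24
  11^12=16  11^13=21  11^14=14  11^15=30
So 11^15 ≡ 30 (mod 31), giving x = 15.

15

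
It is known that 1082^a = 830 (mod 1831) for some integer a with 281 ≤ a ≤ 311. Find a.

292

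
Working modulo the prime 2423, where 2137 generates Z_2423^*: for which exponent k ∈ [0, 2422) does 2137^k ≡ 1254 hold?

Baby-step giant-step with m = ceil(sqrt(2422)) = 50.
Baby table (2137^j mod 2423 for j=0..49):
  0:1  1:2137  2:1837  3:409  4:1753  5:203  6:94  7:2192
  8:645  9:2101  10:18  11:2121  12:1567  13:93  14:55  15:1231
  16:1692  17:688  18:1918  19:1473  20:324  21:1833  22:1553  23:1674
  24:990  25:351  26:1380  27:269  28:602  29:2284  30:986  31:1495
  32:1301  33:1056  34:859  35:1472  36:610  37:2419  38:1144  39:2344
  40:787  41:257  42:1611  43:2047  44:924  45:2266  46:1288  47:2351
  48:1208  49:1001
Giant step factor: 2137^(-50) ≡ 2182 (mod 2423).
Scan 1254·2182^i mod 2423 for i = 0, 1, …:
  i=0: 1254   i=1: 661   i=2: 617   i=3: 1529
  i=4: 2230   i=5: 476   i=6: 1588   i=7: 126
  i=8: 1133   i=9: 746     …   i=43: 1761
  i=44: 2047
Match at i=44, j=43: k = 44·50 + 43 = 2243.

2243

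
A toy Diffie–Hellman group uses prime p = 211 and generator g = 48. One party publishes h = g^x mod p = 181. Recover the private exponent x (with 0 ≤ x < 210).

Baby-step giant-step with m = ceil(sqrt(210)) = 15.
Baby table (48^j mod 211 for j=0..14):
  0:1  1:48  2:194  3:28  4:78  5:157  6:151  7:74
  8:176  9:8  10:173  11:75  12:13  13:202  14:201
Giant step factor: 48^(-15) ≡ 40 (mod 211).
Scan 181·40^i mod 211 for i = 0, 1, …:
  i=0: 181   i=1: 66   i=2: 108   i=3: 100
  i=4: 202
Match at i=4, j=13: x = 4·15 + 13 = 73.

73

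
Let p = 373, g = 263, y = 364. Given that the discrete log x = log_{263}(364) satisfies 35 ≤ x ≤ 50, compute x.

50

Compute 263^35 mod 373 = 224, then multiply by 263 repeatedly:
  263^35=224  263^36=351  263^37=182  263^38=122  263^39=8
  263^40=239  263^41=193  263^42=31  263^43=320  263^44=235
  263^45=260  263^46=121  263^47=118  263^48=75  263^49=329
  263^50=364
Found 364 at exponent 50.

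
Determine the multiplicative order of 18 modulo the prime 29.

The order of 18 must divide p − 1 = 28 = 2^2 · 7.
Divisors: 1, 2, 4, 7, 14, 28.
Check each in increasing order: 18^1 ≡ 18;  18^2 ≡ 5;  18^4 ≡ 25;  18^7 ≡ 17;  18^14 ≡ 28;  18^28 ≡ 1.
Smallest exponent giving 1 is 28.

28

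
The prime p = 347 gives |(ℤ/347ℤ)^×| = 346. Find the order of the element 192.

The order of 192 must divide p − 1 = 346 = 2 · 173.
Divisors: 1, 2, 173, 346.
Check each in increasing order: 192^1 ≡ 192;  192^2 ≡ 82;  192^173 ≡ 1.
Smallest exponent giving 1 is 173.

173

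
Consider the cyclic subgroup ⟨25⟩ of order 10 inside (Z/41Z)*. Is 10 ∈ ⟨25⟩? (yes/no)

yes

10 ∈ ⟨25⟩ iff 10^10 ≡ 1 (mod 41), since |⟨25⟩| = 10.
10^10 mod 41 = 1.
Since 1 = 1, 10 lies in the subgroup.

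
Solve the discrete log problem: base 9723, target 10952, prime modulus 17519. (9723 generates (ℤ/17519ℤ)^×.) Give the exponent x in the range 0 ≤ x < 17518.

1654

Baby-step giant-step with m = ceil(sqrt(17518)) = 133.
Baby table (9723^j mod 17519 for j=0..132):
  0:1  1:9723  2:4205  3:13388  4:5354  5:7993  6:1655  7:9123
  8:4232  9:13124  10:13775  11:1570  12:6061  13:14706  14:13879  15:14179
  16:5406  17:5538  18:10087  19:4539  20:2336  21:8304  22:12240  23:2953
  24:15897  25:13913  26:11900  27:8224  28:5236  29:16933  30:13516  31:6049
  32:3144  33:15976  34:11194  35:11234  36:14736  37:7746  38:177  39:4109
  40:8487  41:4611  42:1632  43:13241  44:12631  45:3023  46:13266  47:10440
  48:3034  49:15105  50:4138  51:10150  52:3923  53:4466  54:10836  55:16681
  56:15980  57:15048  58:10535  59:15731  60:11643  61:14630  62:10729  63:9941
  64:4020  65:1571  66:15784  67:1392  68:9748  69:2014  70:13399  71:7193
  72:1691  73:8771  74:15460  75:4560  76:13810  77:9014  78:13084  79:10273
  80:8560  81:13630  82:10774  83:9501  84:536  85:8385  86:11448  87:10697
  88:14147  89:9612  90:11130  91:2127  92:8401  93:9345  94:7901  95:608
  96:7681  97:16385  98:11088  99:14217  100:6981  101:7657  102:10780  103:15282
  104:8247  105:1118  106:8534  107:6098  108:6558  109:11793  110:1484  111:10795
  112:3456  113:1246  114:9229  115:1249  116:3360  117:13864  118:8486  119:12407
  120:14946  121:17372  122:7277  123:12549  124:11611  125:1317  126:16321  127:1981
  128:7882  129:8580  130:15381  131:7279  132:14476
Giant step factor: 9723^(-133) ≡ 10510 (mod 17519).
Scan 10952·10510^i mod 17519 for i = 0, 1, …:
  i=0: 10952   i=1: 5690   i=2: 9553   i=3: 641
  i=4: 9614   i=5: 11067   i=6: 5529   i=7: 16786
  i=8: 4530   i=9: 11177   i=10: 5375   i=11: 9994
  i=12: 10535
Match at i=12, j=58: x = 12·133 + 58 = 1654.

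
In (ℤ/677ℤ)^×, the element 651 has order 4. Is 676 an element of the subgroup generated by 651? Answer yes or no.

676 ∈ ⟨651⟩ iff 676^4 ≡ 1 (mod 677), since |⟨651⟩| = 4.
676^4 mod 677 = 1.
Since 1 = 1, 676 lies in the subgroup.

yes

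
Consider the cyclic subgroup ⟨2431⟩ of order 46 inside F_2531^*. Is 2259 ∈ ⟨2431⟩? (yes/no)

no

2259 ∈ ⟨2431⟩ iff 2259^46 ≡ 1 (mod 2531), since |⟨2431⟩| = 46.
2259^46 mod 2531 = 129.
Since 129 ≠ 1, 2259 does not lie in the subgroup.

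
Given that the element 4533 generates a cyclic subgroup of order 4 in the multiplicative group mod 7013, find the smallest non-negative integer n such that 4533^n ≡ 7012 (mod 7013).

2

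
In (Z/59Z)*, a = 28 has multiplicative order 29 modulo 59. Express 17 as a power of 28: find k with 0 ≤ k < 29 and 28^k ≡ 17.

Successive powers of 28 modulo 59:
  28^0=1  28^1=28  28^2=17
So 28^2 ≡ 17 (mod 59), giving k = 2.

2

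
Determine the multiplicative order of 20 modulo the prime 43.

The order of 20 must divide p − 1 = 42 = 2 · 3 · 7.
Divisors: 1, 2, 3, 6, 7, 14, 21, 42.
Check each in increasing order: 20^1 ≡ 20;  20^2 ≡ 13;  20^3 ≡ 2;  20^6 ≡ 4;  20^7 ≡ 37;  20^14 ≡ 36;  20^21 ≡ 42;  20^42 ≡ 1.
Smallest exponent giving 1 is 42.

42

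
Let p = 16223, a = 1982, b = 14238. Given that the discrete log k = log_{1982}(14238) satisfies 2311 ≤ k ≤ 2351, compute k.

Compute 1982^2311 mod 16223 = 8514, then multiply by 1982 repeatedly:
  1982^2311=8514  1982^2312=2828  1982^2313=8161  1982^2314=771  1982^2315=3160
  1982^2316=1042  1982^2317=4923  1982^2318=7363  1982^2319=8989  1982^2320=3344
  1982^2321=8824  1982^2322=774  1982^2323=9106  1982^2324=8116  1982^2325=8919
  1982^2326=10611  1982^2327=5994  1982^2328=4872  1982^2329=3619  1982^2330=2292
  1982^2331=304  1982^2332=2277  1982^2333=3020  1982^2334=15576  1982^2335=15486
  1982^2336=15559  1982^2337=14238
Found 14238 at exponent 2337.

2337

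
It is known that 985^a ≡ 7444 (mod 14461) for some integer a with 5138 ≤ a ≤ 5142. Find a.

5140

Compute 985^5138 mod 14461 = 6058, then multiply by 985 repeatedly:
  985^5138=6058  985^5139=9198  985^5140=7444
Found 7444 at exponent 5140.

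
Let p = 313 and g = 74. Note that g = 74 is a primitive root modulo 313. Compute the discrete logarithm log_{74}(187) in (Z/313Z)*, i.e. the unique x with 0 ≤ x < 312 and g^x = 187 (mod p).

Baby-step giant-step with m = ceil(sqrt(312)) = 18.
Baby table (74^j mod 313 for j=0..17):
  0:1  1:74  2:155  3:202  4:237  5:10  6:114  7:298
  8:142  9:179  10:100  11:201  12:163  13:168  14:225  15:61
  16:132  17:65
Giant step factor: 74^(-18) ≡ 49 (mod 313).
Scan 187·49^i mod 313 for i = 0, 1, …:
  i=0: 187   i=1: 86   i=2: 145   i=3: 219
  i=4: 89   i=5: 292   i=6: 223   i=7: 285
  i=8: 193   i=9: 67   i=10: 153   i=11: 298
Match at i=11, j=7: x = 11·18 + 7 = 205.

205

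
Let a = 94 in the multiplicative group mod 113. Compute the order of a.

The order of 94 must divide p − 1 = 112 = 2^4 · 7.
Divisors: 1, 2, 4, 7, 8, 14, 16, 28, 56, 112.
Check each in increasing order: 94^1 ≡ 94;  94^2 ≡ 22;  94^4 ≡ 32;  94^7 ≡ 71;  94^8 ≡ 7;  94^14 ≡ 69;  94^16 ≡ 49;  94^28 ≡ 15;  94^56 ≡ 112;  94^112 ≡ 1.
Smallest exponent giving 1 is 112.

112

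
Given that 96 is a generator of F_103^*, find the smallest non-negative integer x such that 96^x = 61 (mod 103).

60

Baby-step giant-step with m = ceil(sqrt(102)) = 11.
Baby table (96^j mod 103 for j=0..10):
  0:1  1:96  2:49  3:69  4:32  5:85  6:23  7:45
  8:97  9:42  10:15
Giant step factor: 96^(-11) ≡ 51 (mod 103).
Scan 61·51^i mod 103 for i = 0, 1, …:
  i=0: 61   i=1: 21   i=2: 41   i=3: 31
  i=4: 36   i=5: 85
Match at i=5, j=5: x = 5·11 + 5 = 60.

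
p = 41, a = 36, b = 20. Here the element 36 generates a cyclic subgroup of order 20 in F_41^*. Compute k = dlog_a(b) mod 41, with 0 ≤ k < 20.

17

Successive powers of 36 modulo 41:
  36^0=1  36^1=36  36^2=25  36^3=39  36^4=10  36^5=32
  36^6=4  36^7=21  36^8=18  36^9=33  36^10=40  36^11=5
  36^12=16  36^13=2  36^14=31  36^15=9  36^16=37  36^17=20
So 36^17 ≡ 20 (mod 41), giving k = 17.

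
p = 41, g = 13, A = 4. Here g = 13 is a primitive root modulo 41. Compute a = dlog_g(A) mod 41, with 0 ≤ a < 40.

12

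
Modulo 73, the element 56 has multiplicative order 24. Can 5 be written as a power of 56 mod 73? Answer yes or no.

5 ∈ ⟨56⟩ iff 5^24 ≡ 1 (mod 73), since |⟨56⟩| = 24.
5^24 mod 73 = 8.
Since 8 ≠ 1, 5 does not lie in the subgroup.

no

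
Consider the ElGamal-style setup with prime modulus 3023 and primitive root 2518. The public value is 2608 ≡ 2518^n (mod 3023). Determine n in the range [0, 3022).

Baby-step giant-step with m = ceil(sqrt(3022)) = 55.
Baby table (2518^j mod 3023 for j=0..54):
  0:1  1:2518  2:1093  3:1244  4:564  5:2365  6:2783  7:280
  8:681  9:717  10:675  11:724  12:163  13:2329  14:2825  15:231
  16:1242  17:1574  18:179  19:295  20:2175  21:1997  22:1197  23:115
  24:2385  25:1752  26:979  27:1377  28:2928  29:2630  30:1970  31:2740
  32:834  33:2050  34:1639  35:607  36:1811  37:1414  38:2381  39:749
  40:2653  41:2447  42:672  43:2239  44:2930  45:1620  46:1133  47:2205
  48:1962  49:734  50:1159  51:1167  52:150  53:2848  54:708
Giant step factor: 2518^(-55) ≡ 355 (mod 3023).
Scan 2608·355^i mod 3023 for i = 0, 1, …:
  i=0: 2608   i=1: 802   i=2: 548   i=3: 1068
  i=4: 1265   i=5: 1671   i=6: 697   i=7: 2572
  i=8: 114   i=9: 1171     …   i=39: 273
  i=40: 179
Match at i=40, j=18: n = 40·55 + 18 = 2218.

2218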